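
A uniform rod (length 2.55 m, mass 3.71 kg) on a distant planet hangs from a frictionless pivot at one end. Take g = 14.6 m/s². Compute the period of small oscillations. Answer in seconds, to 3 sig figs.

2.14 s

For a physical pendulum T = 2π√(I/(mgd)), with d = 1.275 m from pivot to centre of mass.
I_cm = mL²/12 = 3.71 × 2.55²/12 = 2.010 kg·m²; I = I_cm + md² = 2.010 + 3.71 × 1.275² = 8.041 kg·m².
T = 2π√(8.041/(3.71 × 14.6 × 1.275)) = 2.14 s.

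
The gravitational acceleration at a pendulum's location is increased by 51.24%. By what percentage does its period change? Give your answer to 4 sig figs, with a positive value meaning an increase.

-18.69%

T ∝ 1/√g, so T'/T = 1/√(1.5124) = 0.81314.
Percentage change in T = (0.81314 − 1) × 100% = -18.69%.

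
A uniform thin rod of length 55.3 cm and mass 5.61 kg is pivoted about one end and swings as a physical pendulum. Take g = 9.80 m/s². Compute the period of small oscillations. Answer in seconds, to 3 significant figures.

1.22 s

For a physical pendulum T = 2π√(I/(mgd)), with d = 0.2765 m from pivot to centre of mass.
I_cm = mL²/12 = 5.61 × 0.553²/12 = 0.1430 kg·m²; I = I_cm + md² = 0.1430 + 5.61 × 0.2765² = 0.5719 kg·m².
T = 2π√(0.5719/(5.61 × 9.80 × 0.2765)) = 1.22 s.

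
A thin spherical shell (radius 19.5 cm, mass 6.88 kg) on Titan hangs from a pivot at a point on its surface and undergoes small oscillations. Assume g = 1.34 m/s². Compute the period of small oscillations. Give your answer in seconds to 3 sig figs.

3.09 s

I_cm = (2/3)mr² = 0.1744 kg·m². The pivot is at distance d = 0.195 m from the centre of mass.
By the parallel-axis theorem, I = I_cm + md² = 0.1744 + 0.2616 = 0.4360 kg·m².
T = 2π√(I/(mgd)) = 2π√(0.4360/(6.88 × 1.34 × 0.195)) = 3.09 s.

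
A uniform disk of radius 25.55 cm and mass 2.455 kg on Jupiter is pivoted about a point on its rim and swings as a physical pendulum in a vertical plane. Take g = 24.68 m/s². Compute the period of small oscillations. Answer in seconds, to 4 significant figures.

I_cm = ½mr² = 0.080132 kg·m². The pivot is at distance d = 0.2555 m from the centre of mass.
By the parallel-axis theorem, I = I_cm + md² = 0.080132 + 0.16026 = 0.24039 kg·m².
T = 2π√(I/(mgd)) = 2π√(0.24039/(2.455 × 24.68 × 0.2555)) = 0.7830 s.

0.7830 s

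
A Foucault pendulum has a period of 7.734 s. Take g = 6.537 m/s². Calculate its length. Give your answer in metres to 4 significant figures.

From T = 2π√(L/g), L = gT²/(4π²) = 6.537 × 7.7340²/(4π²) = 9.904 m.

9.904 m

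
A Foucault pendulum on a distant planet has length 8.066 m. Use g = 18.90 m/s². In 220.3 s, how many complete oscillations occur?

T = 2π√(L/g) = 2π√(8.066/18.90) = 4.1047 s.
Number of complete oscillations = ⌊220.3/4.1047⌋ = ⌊53.671⌋ = 53.

53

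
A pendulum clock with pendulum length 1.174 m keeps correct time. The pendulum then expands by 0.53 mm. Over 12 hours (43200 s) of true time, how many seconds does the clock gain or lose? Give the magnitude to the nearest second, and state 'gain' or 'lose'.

T ∝ √L, so T'/T = √(1.17453/1.174) = 1.00023.
In 43200 s of true time the clock registers 43200/1.00023 = 43190.3 s, so it loses 10 s.

lose 10 s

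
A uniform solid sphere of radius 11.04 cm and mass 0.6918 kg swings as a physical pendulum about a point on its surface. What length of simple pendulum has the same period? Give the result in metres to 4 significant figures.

The equivalent simple-pendulum length is L_eq = I/(md), where I is about the pivot and d = 0.11040 m.
I_cm = (2/5)mR² = 0.0033727 kg·m², so I = I_cm + md² = 0.0033727 + 0.0084318 = 0.011804 kg·m².
L_eq = 0.011804/(0.6918 × 0.11040) = 0.1546 m.

0.1546 m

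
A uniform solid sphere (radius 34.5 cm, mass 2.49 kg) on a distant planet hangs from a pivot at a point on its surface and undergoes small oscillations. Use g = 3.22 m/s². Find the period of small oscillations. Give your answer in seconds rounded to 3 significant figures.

I_cm = (2/5)mr² = 0.1185 kg·m². The pivot is at distance d = 0.345 m from the centre of mass.
By the parallel-axis theorem, I = I_cm + md² = 0.1185 + 0.2964 = 0.4149 kg·m².
T = 2π√(I/(mgd)) = 2π√(0.4149/(2.49 × 3.22 × 0.345)) = 2.43 s.

2.43 s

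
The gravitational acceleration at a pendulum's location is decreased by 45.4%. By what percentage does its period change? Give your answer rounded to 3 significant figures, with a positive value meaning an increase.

T ∝ 1/√g, so T'/T = 1/√(0.5460) = 1.353.
Percentage change in T = (1.353 − 1) × 100% = 35.3%.

35.3%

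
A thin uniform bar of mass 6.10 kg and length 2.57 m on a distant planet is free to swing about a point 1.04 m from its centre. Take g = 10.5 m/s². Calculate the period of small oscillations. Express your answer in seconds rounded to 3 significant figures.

2.43 s

For a physical pendulum T = 2π√(I/(mgd)), with d = 1.040 m from pivot to centre of mass.
I_cm = mL²/12 = 6.10 × 2.57²/12 = 3.357 kg·m²; I = I_cm + md² = 3.357 + 6.10 × 1.040² = 9.955 kg·m².
T = 2π√(9.955/(6.10 × 10.5 × 1.040)) = 2.43 s.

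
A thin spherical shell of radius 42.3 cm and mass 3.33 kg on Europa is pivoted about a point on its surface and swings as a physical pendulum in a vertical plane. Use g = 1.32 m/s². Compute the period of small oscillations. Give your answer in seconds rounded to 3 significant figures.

4.59 s

I_cm = (2/3)mr² = 0.3972 kg·m². The pivot is at distance d = 0.423 m from the centre of mass.
By the parallel-axis theorem, I = I_cm + md² = 0.3972 + 0.5958 = 0.9931 kg·m².
T = 2π√(I/(mgd)) = 2π√(0.9931/(3.33 × 1.32 × 0.423)) = 4.59 s.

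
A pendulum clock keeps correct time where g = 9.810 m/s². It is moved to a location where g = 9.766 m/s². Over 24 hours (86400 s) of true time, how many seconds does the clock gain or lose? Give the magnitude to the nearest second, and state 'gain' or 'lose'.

The clock's period scales as T ∝ 1/√g, so T'/T = √(9.810/9.766) = 1.00225.
In 86400 s of true time the clock registers 86400/1.00225 = 86206.0 s, so it loses 194 s.

lose 194 s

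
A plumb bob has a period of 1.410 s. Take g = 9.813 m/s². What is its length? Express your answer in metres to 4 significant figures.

From T = 2π√(L/g), L = gT²/(4π²) = 9.813 × 1.4100²/(4π²) = 0.4942 m.

0.4942 m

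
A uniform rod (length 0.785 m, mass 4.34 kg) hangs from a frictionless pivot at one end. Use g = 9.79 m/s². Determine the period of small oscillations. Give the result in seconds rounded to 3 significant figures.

For a physical pendulum T = 2π√(I/(mgd)), with d = 0.3925 m from pivot to centre of mass.
I_cm = mL²/12 = 4.34 × 0.785²/12 = 0.2229 kg·m²; I = I_cm + md² = 0.2229 + 4.34 × 0.3925² = 0.8915 kg·m².
T = 2π√(0.8915/(4.34 × 9.79 × 0.3925)) = 1.45 s.

1.45 s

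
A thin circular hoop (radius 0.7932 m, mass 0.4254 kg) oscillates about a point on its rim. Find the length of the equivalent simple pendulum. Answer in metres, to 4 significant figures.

The equivalent simple-pendulum length is L_eq = I/(md), where I is about the pivot and d = 0.79320 m.
I_cm = mR² = 0.26765 kg·m², so I = I_cm + md² = 0.26765 + 0.26765 = 0.53529 kg·m².
L_eq = 0.53529/(0.4254 × 0.79320) = 1.586 m.

1.586 m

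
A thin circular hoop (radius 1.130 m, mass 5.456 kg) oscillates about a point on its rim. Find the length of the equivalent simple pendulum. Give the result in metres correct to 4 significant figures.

The equivalent simple-pendulum length is L_eq = I/(md), where I is about the pivot and d = 1.1300 m.
I_cm = mR² = 6.9668 kg·m², so I = I_cm + md² = 6.9668 + 6.9668 = 13.934 kg·m².
L_eq = 13.934/(5.456 × 1.1300) = 2.260 m.

2.260 m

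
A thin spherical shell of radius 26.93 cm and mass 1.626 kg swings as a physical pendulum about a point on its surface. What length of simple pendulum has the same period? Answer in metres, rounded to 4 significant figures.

0.4488 m

The equivalent simple-pendulum length is L_eq = I/(md), where I is about the pivot and d = 0.26930 m.
I_cm = (2/3)mR² = 0.078614 kg·m², so I = I_cm + md² = 0.078614 + 0.11792 = 0.19654 kg·m².
L_eq = 0.19654/(1.626 × 0.26930) = 0.4488 m.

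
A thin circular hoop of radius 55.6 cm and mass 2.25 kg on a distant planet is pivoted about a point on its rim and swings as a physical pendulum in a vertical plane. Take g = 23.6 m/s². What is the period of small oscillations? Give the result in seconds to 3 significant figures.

I_cm = mr² = 0.6956 kg·m². The pivot is at distance d = 0.556 m from the centre of mass.
By the parallel-axis theorem, I = I_cm + md² = 0.6956 + 0.6956 = 1.391 kg·m².
T = 2π√(I/(mgd)) = 2π√(1.391/(2.25 × 23.6 × 0.556)) = 1.36 s.

1.36 s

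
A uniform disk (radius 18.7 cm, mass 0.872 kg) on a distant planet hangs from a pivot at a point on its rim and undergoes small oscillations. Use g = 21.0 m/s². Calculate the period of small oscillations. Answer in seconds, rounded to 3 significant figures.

I_cm = ½mr² = 0.01525 kg·m². The pivot is at distance d = 0.187 m from the centre of mass.
By the parallel-axis theorem, I = I_cm + md² = 0.01525 + 0.03049 = 0.04574 kg·m².
T = 2π√(I/(mgd)) = 2π√(0.04574/(0.872 × 21.0 × 0.187)) = 0.726 s.

0.726 s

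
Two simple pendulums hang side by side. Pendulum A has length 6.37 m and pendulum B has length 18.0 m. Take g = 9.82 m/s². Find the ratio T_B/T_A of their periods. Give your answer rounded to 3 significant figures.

T ∝ √L, so T_B/T_A = √(L_B/L_A) = √(18.0/6.37) = 1.68.

1.68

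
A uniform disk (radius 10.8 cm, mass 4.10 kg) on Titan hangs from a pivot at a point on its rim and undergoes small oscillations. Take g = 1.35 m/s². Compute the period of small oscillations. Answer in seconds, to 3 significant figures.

I_cm = ½mr² = 0.02391 kg·m². The pivot is at distance d = 0.108 m from the centre of mass.
By the parallel-axis theorem, I = I_cm + md² = 0.02391 + 0.04782 = 0.07173 kg·m².
T = 2π√(I/(mgd)) = 2π√(0.07173/(4.10 × 1.35 × 0.108)) = 2.18 s.

2.18 s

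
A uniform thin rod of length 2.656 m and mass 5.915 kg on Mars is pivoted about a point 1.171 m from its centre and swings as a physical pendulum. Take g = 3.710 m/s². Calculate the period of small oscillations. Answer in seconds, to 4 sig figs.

4.219 s

For a physical pendulum T = 2π√(I/(mgd)), with d = 1.1710 m from pivot to centre of mass.
I_cm = mL²/12 = 5.915 × 2.656²/12 = 3.4772 kg·m²; I = I_cm + md² = 3.4772 + 5.915 × 1.1710² = 11.588 kg·m².
T = 2π√(11.588/(5.915 × 3.710 × 1.1710)) = 4.219 s.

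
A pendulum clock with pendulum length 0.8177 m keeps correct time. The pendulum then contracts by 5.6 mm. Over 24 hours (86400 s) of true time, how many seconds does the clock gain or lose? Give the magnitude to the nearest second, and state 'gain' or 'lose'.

gain 297 s

T ∝ √L, so T'/T = √(0.81210/0.8177) = 0.996570.
In 86400 s of true time the clock registers 86400/0.996570 = 86697.4 s, so it gains 297 s.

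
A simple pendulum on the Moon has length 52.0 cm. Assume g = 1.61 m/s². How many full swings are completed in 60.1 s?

T = 2π√(L/g) = 2π√(0.520/1.61) = 3.571 s.
Number of complete oscillations = ⌊60.1/3.571⌋ = ⌊16.83⌋ = 16.

16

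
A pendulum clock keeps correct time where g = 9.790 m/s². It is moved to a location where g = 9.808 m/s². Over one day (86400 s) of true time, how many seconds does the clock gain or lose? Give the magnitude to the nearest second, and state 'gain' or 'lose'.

gain 79 s

The clock's period scales as T ∝ 1/√g, so T'/T = √(9.790/9.808) = 0.999082.
In 86400 s of true time the clock registers 86400/0.999082 = 86479.4 s, so it gains 79 s.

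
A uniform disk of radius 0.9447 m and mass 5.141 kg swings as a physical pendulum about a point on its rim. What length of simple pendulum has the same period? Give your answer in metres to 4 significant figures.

1.417 m

The equivalent simple-pendulum length is L_eq = I/(md), where I is about the pivot and d = 0.94470 m.
I_cm = ½mR² = 2.2941 kg·m², so I = I_cm + md² = 2.2941 + 4.5881 = 6.8822 kg·m².
L_eq = 6.8822/(5.141 × 0.94470) = 1.417 m.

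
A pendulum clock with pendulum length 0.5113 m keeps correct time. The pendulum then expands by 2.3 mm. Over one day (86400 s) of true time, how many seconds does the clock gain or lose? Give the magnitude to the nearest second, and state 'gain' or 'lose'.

T ∝ √L, so T'/T = √(0.51360/0.5113) = 1.00225.
In 86400 s of true time the clock registers 86400/1.00225 = 86206.3 s, so it loses 194 s.

lose 194 s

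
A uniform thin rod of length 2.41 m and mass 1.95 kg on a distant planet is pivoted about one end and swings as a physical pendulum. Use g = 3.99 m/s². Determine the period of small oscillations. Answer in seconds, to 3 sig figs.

For a physical pendulum T = 2π√(I/(mgd)), with d = 1.205 m from pivot to centre of mass.
I_cm = mL²/12 = 1.95 × 2.41²/12 = 0.9438 kg·m²; I = I_cm + md² = 0.9438 + 1.95 × 1.205² = 3.775 kg·m².
T = 2π√(3.775/(1.95 × 3.99 × 1.205)) = 3.99 s.

3.99 s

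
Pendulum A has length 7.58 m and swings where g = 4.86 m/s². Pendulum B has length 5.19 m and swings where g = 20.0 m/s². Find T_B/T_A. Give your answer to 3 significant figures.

0.408

T = 2π√(L/g), so T_B/T_A = √((L_B/g_B)/(L_A/g_A)) = √((5.19/20.0)/(7.58/4.86)) = 0.408.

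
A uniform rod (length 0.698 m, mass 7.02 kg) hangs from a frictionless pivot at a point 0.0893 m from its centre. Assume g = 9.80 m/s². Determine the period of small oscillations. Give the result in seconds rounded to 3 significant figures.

For a physical pendulum T = 2π√(I/(mgd)), with d = 0.08930 m from pivot to centre of mass.
I_cm = mL²/12 = 7.02 × 0.698²/12 = 0.2850 kg·m²; I = I_cm + md² = 0.2850 + 7.02 × 0.08930² = 0.3410 kg·m².
T = 2π√(0.3410/(7.02 × 9.80 × 0.08930)) = 1.48 s.

1.48 s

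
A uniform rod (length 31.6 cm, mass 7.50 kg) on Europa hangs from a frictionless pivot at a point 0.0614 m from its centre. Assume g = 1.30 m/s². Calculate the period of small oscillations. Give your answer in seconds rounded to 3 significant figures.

For a physical pendulum T = 2π√(I/(mgd)), with d = 0.06140 m from pivot to centre of mass.
I_cm = mL²/12 = 7.50 × 0.316²/12 = 0.06241 kg·m²; I = I_cm + md² = 0.06241 + 7.50 × 0.06140² = 0.09068 kg·m².
T = 2π√(0.09068/(7.50 × 1.30 × 0.06140)) = 2.45 s.

2.45 s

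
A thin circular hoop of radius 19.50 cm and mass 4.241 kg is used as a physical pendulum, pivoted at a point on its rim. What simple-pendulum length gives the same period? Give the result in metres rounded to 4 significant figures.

The equivalent simple-pendulum length is L_eq = I/(md), where I is about the pivot and d = 0.19500 m.
I_cm = mR² = 0.16126 kg·m², so I = I_cm + md² = 0.16126 + 0.16126 = 0.32253 kg·m².
L_eq = 0.32253/(4.241 × 0.19500) = 0.3900 m.

0.3900 m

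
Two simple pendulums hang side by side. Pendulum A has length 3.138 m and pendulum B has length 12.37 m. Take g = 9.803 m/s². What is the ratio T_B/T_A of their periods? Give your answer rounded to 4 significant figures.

1.985

T ∝ √L, so T_B/T_A = √(L_B/L_A) = √(12.37/3.138) = 1.985.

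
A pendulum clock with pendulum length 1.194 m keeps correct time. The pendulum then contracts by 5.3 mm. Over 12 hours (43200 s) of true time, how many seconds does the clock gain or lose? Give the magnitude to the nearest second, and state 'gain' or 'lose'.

gain 96 s

T ∝ √L, so T'/T = √(1.18870/1.194) = 0.997778.
In 43200 s of true time the clock registers 43200/0.997778 = 43296.2 s, so it gains 96 s.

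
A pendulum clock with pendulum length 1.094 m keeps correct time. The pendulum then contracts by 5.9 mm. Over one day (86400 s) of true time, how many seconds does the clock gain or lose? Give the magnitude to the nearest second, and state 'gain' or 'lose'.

gain 234 s

T ∝ √L, so T'/T = √(1.08810/1.094) = 0.997300.
In 86400 s of true time the clock registers 86400/0.997300 = 86633.9 s, so it gains 234 s.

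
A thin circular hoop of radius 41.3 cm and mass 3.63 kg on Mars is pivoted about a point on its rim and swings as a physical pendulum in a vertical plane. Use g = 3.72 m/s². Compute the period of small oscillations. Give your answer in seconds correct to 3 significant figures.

I_cm = mr² = 0.6192 kg·m². The pivot is at distance d = 0.413 m from the centre of mass.
By the parallel-axis theorem, I = I_cm + md² = 0.6192 + 0.6192 = 1.238 kg·m².
T = 2π√(I/(mgd)) = 2π√(1.238/(3.63 × 3.72 × 0.413)) = 2.96 s.

2.96 s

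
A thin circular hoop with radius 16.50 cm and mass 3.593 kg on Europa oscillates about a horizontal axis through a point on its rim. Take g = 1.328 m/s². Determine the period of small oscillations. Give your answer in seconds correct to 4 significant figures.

I_cm = mr² = 0.097819 kg·m². The pivot is at distance d = 0.1650 m from the centre of mass.
By the parallel-axis theorem, I = I_cm + md² = 0.097819 + 0.097819 = 0.19564 kg·m².
T = 2π√(I/(mgd)) = 2π√(0.19564/(3.593 × 1.328 × 0.1650)) = 3.132 s.

3.132 s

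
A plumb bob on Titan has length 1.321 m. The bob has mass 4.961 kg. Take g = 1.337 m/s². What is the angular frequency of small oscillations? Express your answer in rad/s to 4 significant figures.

ω = √(g/L) = √(1.337/1.321) = 1.006 rad/s.

1.006 rad/s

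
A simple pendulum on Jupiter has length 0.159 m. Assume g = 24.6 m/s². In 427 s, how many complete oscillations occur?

T = 2π√(L/g) = 2π√(0.159/24.6) = 0.5051 s.
Number of complete oscillations = ⌊427/0.5051⌋ = ⌊845.3⌋ = 845.

845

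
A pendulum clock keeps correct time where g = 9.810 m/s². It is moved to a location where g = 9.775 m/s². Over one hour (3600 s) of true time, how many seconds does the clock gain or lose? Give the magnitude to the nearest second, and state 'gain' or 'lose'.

The clock's period scales as T ∝ 1/√g, so T'/T = √(9.810/9.775) = 1.00179.
In 3600 s of true time the clock registers 3600/1.00179 = 3593.6 s, so it loses 6 s.

lose 6 s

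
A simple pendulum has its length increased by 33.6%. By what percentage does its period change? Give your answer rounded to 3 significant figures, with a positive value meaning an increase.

15.6%

T ∝ √L, so T'/T = √(1.336) = 1.156.
Percentage change in T = (1.156 − 1) × 100% = 15.6%.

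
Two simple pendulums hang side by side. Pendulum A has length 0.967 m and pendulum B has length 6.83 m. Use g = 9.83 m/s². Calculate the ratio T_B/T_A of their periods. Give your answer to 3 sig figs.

2.66

T ∝ √L, so T_B/T_A = √(L_B/L_A) = √(6.83/0.967) = 2.66.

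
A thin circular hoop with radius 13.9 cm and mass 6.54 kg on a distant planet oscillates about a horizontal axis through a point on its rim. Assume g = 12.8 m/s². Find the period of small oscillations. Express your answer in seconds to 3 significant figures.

I_cm = mr² = 0.1264 kg·m². The pivot is at distance d = 0.139 m from the centre of mass.
By the parallel-axis theorem, I = I_cm + md² = 0.1264 + 0.1264 = 0.2527 kg·m².
T = 2π√(I/(mgd)) = 2π√(0.2527/(6.54 × 12.8 × 0.139)) = 0.926 s.

0.926 s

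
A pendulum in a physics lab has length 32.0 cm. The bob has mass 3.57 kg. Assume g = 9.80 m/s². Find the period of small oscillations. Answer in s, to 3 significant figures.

T = 2π√(L/g) = 2π√(0.320/9.80) = 2π × 0.1807 = 1.14 s.

1.14 s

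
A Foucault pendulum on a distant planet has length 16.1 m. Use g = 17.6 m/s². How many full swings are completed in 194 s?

32

T = 2π√(L/g) = 2π√(16.1/17.6) = 6.009 s.
Number of complete oscillations = ⌊194/6.009⌋ = ⌊32.28⌋ = 32.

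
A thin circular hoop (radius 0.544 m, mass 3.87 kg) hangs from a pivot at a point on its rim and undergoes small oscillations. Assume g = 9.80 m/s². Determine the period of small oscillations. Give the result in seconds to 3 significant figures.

I_cm = mr² = 1.145 kg·m². The pivot is at distance d = 0.544 m from the centre of mass.
By the parallel-axis theorem, I = I_cm + md² = 1.145 + 1.145 = 2.291 kg·m².
T = 2π√(I/(mgd)) = 2π√(2.291/(3.87 × 9.80 × 0.544)) = 2.09 s.

2.09 s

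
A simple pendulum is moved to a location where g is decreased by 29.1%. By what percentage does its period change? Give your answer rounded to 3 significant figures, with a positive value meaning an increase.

T ∝ 1/√g, so T'/T = 1/√(0.7090) = 1.188.
Percentage change in T = (1.188 − 1) × 100% = 18.8%.

18.8%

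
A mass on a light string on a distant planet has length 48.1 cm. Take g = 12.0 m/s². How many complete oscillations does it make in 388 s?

308

T = 2π√(L/g) = 2π√(0.481/12.0) = 1.258 s.
Number of complete oscillations = ⌊388/1.258⌋ = ⌊308.4⌋ = 308.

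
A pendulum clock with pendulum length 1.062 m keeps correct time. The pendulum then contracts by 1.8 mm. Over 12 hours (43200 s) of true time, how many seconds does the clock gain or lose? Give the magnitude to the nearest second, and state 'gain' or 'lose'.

gain 37 s

T ∝ √L, so T'/T = √(1.06020/1.062) = 0.999152.
In 43200 s of true time the clock registers 43200/0.999152 = 43236.7 s, so it gains 37 s.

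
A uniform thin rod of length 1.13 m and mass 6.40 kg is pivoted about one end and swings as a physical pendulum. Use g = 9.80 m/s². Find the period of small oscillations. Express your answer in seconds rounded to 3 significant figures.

For a physical pendulum T = 2π√(I/(mgd)), with d = 0.5650 m from pivot to centre of mass.
I_cm = mL²/12 = 6.40 × 1.13²/12 = 0.6810 kg·m²; I = I_cm + md² = 0.6810 + 6.40 × 0.5650² = 2.724 kg·m².
T = 2π√(2.724/(6.40 × 9.80 × 0.5650)) = 1.74 s.

1.74 s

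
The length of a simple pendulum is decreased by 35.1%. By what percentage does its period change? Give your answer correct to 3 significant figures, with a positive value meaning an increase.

T ∝ √L, so T'/T = √(0.6490) = 0.8056.
Percentage change in T = (0.8056 − 1) × 100% = -19.4%.

-19.4%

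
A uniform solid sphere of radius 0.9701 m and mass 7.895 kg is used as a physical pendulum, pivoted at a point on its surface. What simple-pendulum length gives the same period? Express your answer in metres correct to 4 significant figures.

1.358 m

The equivalent simple-pendulum length is L_eq = I/(md), where I is about the pivot and d = 0.97010 m.
I_cm = (2/5)mR² = 2.9720 kg·m², so I = I_cm + md² = 2.9720 + 7.4299 = 10.402 kg·m².
L_eq = 10.402/(7.895 × 0.97010) = 1.358 m.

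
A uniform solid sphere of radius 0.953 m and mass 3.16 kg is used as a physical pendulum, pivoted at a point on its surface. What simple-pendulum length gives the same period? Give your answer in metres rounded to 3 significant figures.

The equivalent simple-pendulum length is L_eq = I/(md), where I is about the pivot and d = 0.9530 m.
I_cm = (2/5)mR² = 1.148 kg·m², so I = I_cm + md² = 1.148 + 2.870 = 4.018 kg·m².
L_eq = 4.018/(3.16 × 0.9530) = 1.33 m.

1.33 m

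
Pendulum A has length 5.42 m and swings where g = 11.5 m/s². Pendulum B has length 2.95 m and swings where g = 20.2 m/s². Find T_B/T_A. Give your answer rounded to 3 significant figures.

0.557

T = 2π√(L/g), so T_B/T_A = √((L_B/g_B)/(L_A/g_A)) = √((2.95/20.2)/(5.42/11.5)) = 0.557.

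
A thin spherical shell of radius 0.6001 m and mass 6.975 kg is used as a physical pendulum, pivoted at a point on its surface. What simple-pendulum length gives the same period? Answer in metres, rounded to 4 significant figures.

1.000 m

The equivalent simple-pendulum length is L_eq = I/(md), where I is about the pivot and d = 0.60010 m.
I_cm = (2/3)mR² = 1.6746 kg·m², so I = I_cm + md² = 1.6746 + 2.5118 = 4.1864 kg·m².
L_eq = 4.1864/(6.975 × 0.60010) = 1.000 m.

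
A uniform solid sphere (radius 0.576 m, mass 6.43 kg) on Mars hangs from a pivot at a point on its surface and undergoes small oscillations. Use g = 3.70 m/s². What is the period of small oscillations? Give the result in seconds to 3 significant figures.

I_cm = (2/5)mr² = 0.8533 kg·m². The pivot is at distance d = 0.576 m from the centre of mass.
By the parallel-axis theorem, I = I_cm + md² = 0.8533 + 2.133 = 2.987 kg·m².
T = 2π√(I/(mgd)) = 2π√(2.987/(6.43 × 3.70 × 0.576)) = 2.93 s.

2.93 s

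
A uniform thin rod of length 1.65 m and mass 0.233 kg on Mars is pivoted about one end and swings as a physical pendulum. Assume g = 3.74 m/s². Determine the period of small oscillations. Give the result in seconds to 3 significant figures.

For a physical pendulum T = 2π√(I/(mgd)), with d = 0.8250 m from pivot to centre of mass.
I_cm = mL²/12 = 0.233 × 1.65²/12 = 0.05286 kg·m²; I = I_cm + md² = 0.05286 + 0.233 × 0.8250² = 0.2114 kg·m².
T = 2π√(0.2114/(0.233 × 3.74 × 0.8250)) = 3.41 s.

3.41 s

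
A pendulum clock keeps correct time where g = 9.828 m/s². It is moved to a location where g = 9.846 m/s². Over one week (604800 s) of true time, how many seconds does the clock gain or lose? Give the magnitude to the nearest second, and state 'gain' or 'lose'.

The clock's period scales as T ∝ 1/√g, so T'/T = √(9.828/9.846) = 0.999086.
In 604800 s of true time the clock registers 604800/0.999086 = 605353.6 s, so it gains 554 s.

gain 554 s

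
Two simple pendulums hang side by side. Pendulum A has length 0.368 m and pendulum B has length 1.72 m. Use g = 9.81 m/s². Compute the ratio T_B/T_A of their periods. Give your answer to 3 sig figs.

T ∝ √L, so T_B/T_A = √(L_B/L_A) = √(1.72/0.368) = 2.16.

2.16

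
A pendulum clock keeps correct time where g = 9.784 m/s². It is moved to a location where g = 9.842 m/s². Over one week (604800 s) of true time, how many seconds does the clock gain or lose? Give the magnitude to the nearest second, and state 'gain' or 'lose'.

gain 1790 s

The clock's period scales as T ∝ 1/√g, so T'/T = √(9.784/9.842) = 0.997049.
In 604800 s of true time the clock registers 604800/0.997049 = 606590.0 s, so it gains 1790 s.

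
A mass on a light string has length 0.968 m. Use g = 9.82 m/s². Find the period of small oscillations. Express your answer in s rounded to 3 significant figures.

1.97 s

T = 2π√(L/g) = 2π√(0.968/9.82) = 2π × 0.3140 = 1.97 s.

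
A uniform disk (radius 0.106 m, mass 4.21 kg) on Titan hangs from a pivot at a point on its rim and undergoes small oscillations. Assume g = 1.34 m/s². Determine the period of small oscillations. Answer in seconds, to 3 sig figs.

2.16 s

I_cm = ½mr² = 0.02365 kg·m². The pivot is at distance d = 0.106 m from the centre of mass.
By the parallel-axis theorem, I = I_cm + md² = 0.02365 + 0.04730 = 0.07096 kg·m².
T = 2π√(I/(mgd)) = 2π√(0.07096/(4.21 × 1.34 × 0.106)) = 2.16 s.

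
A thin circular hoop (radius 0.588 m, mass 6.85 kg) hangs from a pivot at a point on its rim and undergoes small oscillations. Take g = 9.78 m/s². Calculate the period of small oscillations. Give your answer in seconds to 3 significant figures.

2.18 s

I_cm = mr² = 2.368 kg·m². The pivot is at distance d = 0.588 m from the centre of mass.
By the parallel-axis theorem, I = I_cm + md² = 2.368 + 2.368 = 4.737 kg·m².
T = 2π√(I/(mgd)) = 2π√(4.737/(6.85 × 9.78 × 0.588)) = 2.18 s.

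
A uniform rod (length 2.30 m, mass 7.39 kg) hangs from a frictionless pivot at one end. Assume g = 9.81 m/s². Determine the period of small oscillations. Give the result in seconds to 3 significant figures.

2.48 s

For a physical pendulum T = 2π√(I/(mgd)), with d = 1.150 m from pivot to centre of mass.
I_cm = mL²/12 = 7.39 × 2.30²/12 = 3.258 kg·m²; I = I_cm + md² = 3.258 + 7.39 × 1.150² = 13.03 kg·m².
T = 2π√(13.03/(7.39 × 9.81 × 1.150)) = 2.48 s.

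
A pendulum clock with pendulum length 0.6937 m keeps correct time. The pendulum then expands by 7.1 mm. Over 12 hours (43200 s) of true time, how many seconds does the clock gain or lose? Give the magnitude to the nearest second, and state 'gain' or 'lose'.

lose 219 s

T ∝ √L, so T'/T = √(0.70080/0.6937) = 1.00510.
In 43200 s of true time the clock registers 43200/1.00510 = 42980.6 s, so it loses 219 s.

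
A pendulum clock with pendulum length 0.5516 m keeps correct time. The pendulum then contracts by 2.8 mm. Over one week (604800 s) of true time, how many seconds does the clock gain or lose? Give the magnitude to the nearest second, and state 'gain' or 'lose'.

T ∝ √L, so T'/T = √(0.54880/0.5516) = 0.997459.
In 604800 s of true time the clock registers 604800/0.997459 = 606340.9 s, so it gains 1541 s.

gain 1541 s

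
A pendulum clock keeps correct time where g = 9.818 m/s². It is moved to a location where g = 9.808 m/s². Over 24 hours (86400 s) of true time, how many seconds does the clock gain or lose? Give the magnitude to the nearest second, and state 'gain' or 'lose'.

lose 44 s

The clock's period scales as T ∝ 1/√g, so T'/T = √(9.818/9.808) = 1.00051.
In 86400 s of true time the clock registers 86400/1.00051 = 86356.0 s, so it loses 44 s.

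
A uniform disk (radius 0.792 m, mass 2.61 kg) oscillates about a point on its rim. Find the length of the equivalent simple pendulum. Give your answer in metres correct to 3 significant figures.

The equivalent simple-pendulum length is L_eq = I/(md), where I is about the pivot and d = 0.7920 m.
I_cm = ½mR² = 0.8186 kg·m², so I = I_cm + md² = 0.8186 + 1.637 = 2.456 kg·m².
L_eq = 2.456/(2.61 × 0.7920) = 1.19 m.

1.19 m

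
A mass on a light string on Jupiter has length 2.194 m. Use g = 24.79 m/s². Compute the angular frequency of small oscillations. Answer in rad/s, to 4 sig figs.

3.361 rad/s

ω = √(g/L) = √(24.79/2.194) = 3.361 rad/s.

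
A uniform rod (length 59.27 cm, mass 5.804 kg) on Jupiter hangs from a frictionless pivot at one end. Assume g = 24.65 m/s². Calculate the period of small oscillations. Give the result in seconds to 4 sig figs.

For a physical pendulum T = 2π√(I/(mgd)), with d = 0.29635 m from pivot to centre of mass.
I_cm = mL²/12 = 5.804 × 0.5927²/12 = 0.16991 kg·m²; I = I_cm + md² = 0.16991 + 5.804 × 0.29635² = 0.67964 kg·m².
T = 2π√(0.67964/(5.804 × 24.65 × 0.29635)) = 0.7955 s.

0.7955 s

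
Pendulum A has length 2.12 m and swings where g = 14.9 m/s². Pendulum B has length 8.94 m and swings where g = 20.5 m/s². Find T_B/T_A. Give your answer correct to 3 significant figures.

T = 2π√(L/g), so T_B/T_A = √((L_B/g_B)/(L_A/g_A)) = √((8.94/20.5)/(2.12/14.9)) = 1.75.

1.75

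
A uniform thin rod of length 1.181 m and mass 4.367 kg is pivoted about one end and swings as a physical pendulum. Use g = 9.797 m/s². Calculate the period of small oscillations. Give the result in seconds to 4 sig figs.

1.781 s

For a physical pendulum T = 2π√(I/(mgd)), with d = 0.59050 m from pivot to centre of mass.
I_cm = mL²/12 = 4.367 × 1.181²/12 = 0.50758 kg·m²; I = I_cm + md² = 0.50758 + 4.367 × 0.59050² = 2.0303 kg·m².
T = 2π√(2.0303/(4.367 × 9.797 × 0.59050)) = 1.781 s.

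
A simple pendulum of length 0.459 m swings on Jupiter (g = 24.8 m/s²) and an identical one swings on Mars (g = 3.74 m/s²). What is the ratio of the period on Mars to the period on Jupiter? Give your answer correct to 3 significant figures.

2.58

T ∝ 1/√g, so T₂/T₁ = √(g₁/g₂) = √(24.8/3.74) = 2.58.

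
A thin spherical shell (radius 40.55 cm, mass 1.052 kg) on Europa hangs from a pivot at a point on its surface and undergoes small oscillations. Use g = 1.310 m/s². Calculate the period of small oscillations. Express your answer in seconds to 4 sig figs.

I_cm = (2/3)mr² = 0.11532 kg·m². The pivot is at distance d = 0.4055 m from the centre of mass.
By the parallel-axis theorem, I = I_cm + md² = 0.11532 + 0.17298 = 0.28830 kg·m².
T = 2π√(I/(mgd)) = 2π√(0.28830/(1.052 × 1.310 × 0.4055)) = 4.513 s.

4.513 s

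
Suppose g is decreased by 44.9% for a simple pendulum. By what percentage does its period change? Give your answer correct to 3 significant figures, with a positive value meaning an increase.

34.7%

T ∝ 1/√g, so T'/T = 1/√(0.5510) = 1.347.
Percentage change in T = (1.347 − 1) × 100% = 34.7%.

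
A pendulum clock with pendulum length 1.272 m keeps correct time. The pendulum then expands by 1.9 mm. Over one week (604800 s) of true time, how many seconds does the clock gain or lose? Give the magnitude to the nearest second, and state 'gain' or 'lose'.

T ∝ √L, so T'/T = √(1.27390/1.272) = 1.00075.
In 604800 s of true time the clock registers 604800/1.00075 = 604348.8 s, so it loses 451 s.

lose 451 s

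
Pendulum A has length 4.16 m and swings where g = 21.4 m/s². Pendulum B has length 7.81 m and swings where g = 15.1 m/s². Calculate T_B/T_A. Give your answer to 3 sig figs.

T = 2π√(L/g), so T_B/T_A = √((L_B/g_B)/(L_A/g_A)) = √((7.81/15.1)/(4.16/21.4)) = 1.63.

1.63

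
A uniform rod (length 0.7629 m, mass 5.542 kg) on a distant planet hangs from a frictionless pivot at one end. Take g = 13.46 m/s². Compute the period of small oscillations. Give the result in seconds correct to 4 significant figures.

For a physical pendulum T = 2π√(I/(mgd)), with d = 0.38145 m from pivot to centre of mass.
I_cm = mL²/12 = 5.542 × 0.7629²/12 = 0.26879 kg·m²; I = I_cm + md² = 0.26879 + 5.542 × 0.38145² = 1.0752 kg·m².
T = 2π√(1.0752/(5.542 × 13.46 × 0.38145)) = 1.221 s.

1.221 s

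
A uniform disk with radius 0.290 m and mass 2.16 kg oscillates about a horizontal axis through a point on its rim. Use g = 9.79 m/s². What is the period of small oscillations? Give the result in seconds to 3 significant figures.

I_cm = ½mr² = 0.09083 kg·m². The pivot is at distance d = 0.290 m from the centre of mass.
By the parallel-axis theorem, I = I_cm + md² = 0.09083 + 0.1817 = 0.2725 kg·m².
T = 2π√(I/(mgd)) = 2π√(0.2725/(2.16 × 9.79 × 0.290)) = 1.32 s.

1.32 s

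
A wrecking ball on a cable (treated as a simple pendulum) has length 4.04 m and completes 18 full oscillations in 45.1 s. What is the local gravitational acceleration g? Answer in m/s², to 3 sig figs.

T = 45.1/18 = 2.506 s.
From T = 2π√(L/g), g = 4π²L/T² = 4π² × 4.04/2.506² = 25.4 m/s².

25.4 m/s²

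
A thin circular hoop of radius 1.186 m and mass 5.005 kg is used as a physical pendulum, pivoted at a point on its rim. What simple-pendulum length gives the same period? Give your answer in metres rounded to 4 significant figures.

The equivalent simple-pendulum length is L_eq = I/(md), where I is about the pivot and d = 1.1860 m.
I_cm = mR² = 7.0400 kg·m², so I = I_cm + md² = 7.0400 + 7.0400 = 14.080 kg·m².
L_eq = 14.080/(5.005 × 1.1860) = 2.372 m.

2.372 m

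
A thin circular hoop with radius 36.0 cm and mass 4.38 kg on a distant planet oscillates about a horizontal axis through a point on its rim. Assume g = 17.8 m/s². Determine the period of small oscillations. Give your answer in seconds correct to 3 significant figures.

I_cm = mr² = 0.5676 kg·m². The pivot is at distance d = 0.360 m from the centre of mass.
By the parallel-axis theorem, I = I_cm + md² = 0.5676 + 0.5676 = 1.135 kg·m².
T = 2π√(I/(mgd)) = 2π√(1.135/(4.38 × 17.8 × 0.360)) = 1.26 s.

1.26 s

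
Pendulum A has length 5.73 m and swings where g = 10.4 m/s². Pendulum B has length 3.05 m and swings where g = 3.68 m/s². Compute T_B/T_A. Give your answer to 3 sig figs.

1.23

T = 2π√(L/g), so T_B/T_A = √((L_B/g_B)/(L_A/g_A)) = √((3.05/3.68)/(5.73/10.4)) = 1.23.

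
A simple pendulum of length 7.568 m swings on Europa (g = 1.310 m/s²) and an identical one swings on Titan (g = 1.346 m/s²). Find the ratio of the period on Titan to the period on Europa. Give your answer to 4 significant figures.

T ∝ 1/√g, so T₂/T₁ = √(g₁/g₂) = √(1.310/1.346) = 0.9865.

0.9865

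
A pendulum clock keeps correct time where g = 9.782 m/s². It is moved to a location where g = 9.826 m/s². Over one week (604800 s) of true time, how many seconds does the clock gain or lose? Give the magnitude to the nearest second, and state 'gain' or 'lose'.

gain 1359 s

The clock's period scales as T ∝ 1/√g, so T'/T = √(9.782/9.826) = 0.997759.
In 604800 s of true time the clock registers 604800/0.997759 = 606158.7 s, so it gains 1359 s.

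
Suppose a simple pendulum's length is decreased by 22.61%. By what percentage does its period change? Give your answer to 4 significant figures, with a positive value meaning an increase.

T ∝ √L, so T'/T = √(0.77390) = 0.87972.
Percentage change in T = (0.87972 − 1) × 100% = -12.03%.

-12.03%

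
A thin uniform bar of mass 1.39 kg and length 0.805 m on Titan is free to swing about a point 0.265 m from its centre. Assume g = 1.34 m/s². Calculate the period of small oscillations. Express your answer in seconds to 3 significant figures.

3.72 s

For a physical pendulum T = 2π√(I/(mgd)), with d = 0.2650 m from pivot to centre of mass.
I_cm = mL²/12 = 1.39 × 0.805²/12 = 0.07506 kg·m²; I = I_cm + md² = 0.07506 + 1.39 × 0.2650² = 0.1727 kg·m².
T = 2π√(0.1727/(1.39 × 1.34 × 0.2650)) = 3.72 s.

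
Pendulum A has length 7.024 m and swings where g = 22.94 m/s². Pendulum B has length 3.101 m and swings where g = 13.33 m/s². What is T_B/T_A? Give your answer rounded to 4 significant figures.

T = 2π√(L/g), so T_B/T_A = √((L_B/g_B)/(L_A/g_A)) = √((3.101/13.33)/(7.024/22.94)) = 0.8716.

0.8716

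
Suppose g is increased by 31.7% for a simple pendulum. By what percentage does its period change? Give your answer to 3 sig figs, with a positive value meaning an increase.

-12.9%

T ∝ 1/√g, so T'/T = 1/√(1.317) = 0.8714.
Percentage change in T = (0.8714 − 1) × 100% = -12.9%.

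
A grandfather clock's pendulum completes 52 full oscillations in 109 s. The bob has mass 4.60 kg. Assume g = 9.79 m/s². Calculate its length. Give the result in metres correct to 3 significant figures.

1.09 m

T = 109/52 = 2.096 s.
From T = 2π√(L/g), L = gT²/(4π²) = 9.79 × 2.096²/(4π²) = 1.09 m.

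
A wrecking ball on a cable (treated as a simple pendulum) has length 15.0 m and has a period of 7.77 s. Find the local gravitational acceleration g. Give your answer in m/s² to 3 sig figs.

From T = 2π√(L/g), g = 4π²L/T² = 4π² × 15.0/7.770² = 9.81 m/s².

9.81 m/s²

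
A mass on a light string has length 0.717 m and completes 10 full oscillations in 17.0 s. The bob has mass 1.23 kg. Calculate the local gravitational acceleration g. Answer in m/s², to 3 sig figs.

T = 17.0/10 = 1.700 s.
From T = 2π√(L/g), g = 4π²L/T² = 4π² × 0.717/1.700² = 9.79 m/s².

9.79 m/s²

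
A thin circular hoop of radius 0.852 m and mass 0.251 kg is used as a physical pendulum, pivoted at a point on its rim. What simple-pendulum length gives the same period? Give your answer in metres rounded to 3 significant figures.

1.70 m

The equivalent simple-pendulum length is L_eq = I/(md), where I is about the pivot and d = 0.8520 m.
I_cm = mR² = 0.1822 kg·m², so I = I_cm + md² = 0.1822 + 0.1822 = 0.3644 kg·m².
L_eq = 0.3644/(0.251 × 0.8520) = 1.70 m.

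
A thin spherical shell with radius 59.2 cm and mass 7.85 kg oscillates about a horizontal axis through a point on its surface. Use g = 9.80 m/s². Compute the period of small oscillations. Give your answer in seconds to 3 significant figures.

1.99 s

I_cm = (2/3)mr² = 1.834 kg·m². The pivot is at distance d = 0.592 m from the centre of mass.
By the parallel-axis theorem, I = I_cm + md² = 1.834 + 2.751 = 4.585 kg·m².
T = 2π√(I/(mgd)) = 2π√(4.585/(7.85 × 9.80 × 0.592)) = 1.99 s.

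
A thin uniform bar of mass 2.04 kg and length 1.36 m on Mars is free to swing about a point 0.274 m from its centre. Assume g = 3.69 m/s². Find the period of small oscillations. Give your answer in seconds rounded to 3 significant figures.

2.99 s

For a physical pendulum T = 2π√(I/(mgd)), with d = 0.2740 m from pivot to centre of mass.
I_cm = mL²/12 = 2.04 × 1.36²/12 = 0.3144 kg·m²; I = I_cm + md² = 0.3144 + 2.04 × 0.2740² = 0.4676 kg·m².
T = 2π√(0.4676/(2.04 × 3.69 × 0.2740)) = 2.99 s.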